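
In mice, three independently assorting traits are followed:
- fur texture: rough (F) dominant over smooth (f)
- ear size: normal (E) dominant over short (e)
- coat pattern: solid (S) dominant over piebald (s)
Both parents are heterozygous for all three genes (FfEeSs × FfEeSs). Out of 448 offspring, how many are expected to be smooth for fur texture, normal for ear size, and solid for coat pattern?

Trihybrid cross: FfEeSs × FfEeSs
Each trait segregates independently with a 3:1 phenotypic ratio, so each gene contributes 3/4 (dominant) or 1/4 (recessive).
Target: smooth (fur texture), normal (ear size), solid (coat pattern)
Probability = product of independent per-trait probabilities
= 1/4 × 3/4 × 3/4 = 9/64
Expected count = 9/64 × 448 = 63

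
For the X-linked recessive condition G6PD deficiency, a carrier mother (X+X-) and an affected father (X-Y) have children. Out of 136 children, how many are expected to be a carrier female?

Cross: X+X- × X-Y
Offspring: 1 X+X-, 1 X+Y, 1 X-X-, 1 X-Y
Probability of a carrier female: 1/4
Expected count = 1/4 × 136 = 34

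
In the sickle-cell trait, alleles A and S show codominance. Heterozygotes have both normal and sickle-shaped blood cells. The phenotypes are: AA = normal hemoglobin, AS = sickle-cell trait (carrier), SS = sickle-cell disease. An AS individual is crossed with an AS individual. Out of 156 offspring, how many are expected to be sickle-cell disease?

Punnett square for AS × AS:
Offspring genotypes: 1 AA, 2 AS, 1 SS
Phenotype counts: 1 normal hemoglobin, 2 sickle-cell trait (carrier), 1 sickle-cell disease
sickle-cell disease: 1 out of 4 → fraction 1/4
Expected count = 1/4 × 156 = 39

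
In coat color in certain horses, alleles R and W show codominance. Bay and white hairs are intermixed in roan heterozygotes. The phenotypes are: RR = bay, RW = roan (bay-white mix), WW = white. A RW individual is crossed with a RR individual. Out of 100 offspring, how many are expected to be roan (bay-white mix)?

Punnett square for RW × RR:
Offspring genotypes: 2 RR, 2 RW
Phenotype counts: 2 bay, 2 roan (bay-white mix)
roan (bay-white mix): 2 out of 4 → fraction 1/2
Expected count = 1/2 × 100 = 50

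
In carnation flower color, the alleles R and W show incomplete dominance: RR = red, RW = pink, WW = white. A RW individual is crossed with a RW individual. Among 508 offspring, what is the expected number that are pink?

Punnett square for RW × RW:
Offspring genotypes: 1 RR, 2 RW, 1 WW
Phenotype counts: 1 red, 2 pink, 1 white
pink: 2 out of 4 → fraction 1/2
Expected count = 1/2 × 508 = 254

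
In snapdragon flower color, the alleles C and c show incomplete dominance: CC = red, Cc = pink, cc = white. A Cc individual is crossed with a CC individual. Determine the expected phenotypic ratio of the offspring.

Punnett square for Cc × CC:
Offspring genotypes: 2 CC, 2 Cc
Phenotype counts: 2 red, 2 pink
Ratio: 1 red : 1 pink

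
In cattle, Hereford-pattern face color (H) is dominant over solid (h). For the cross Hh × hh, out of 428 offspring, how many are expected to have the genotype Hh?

Punnett square for Hh × hh:
Offspring genotypes: 2 Hh, 2 hh
Total offspring: 4
Count with target: 2
Probability: 2/4 = 1/2
Expected count = 1/2 × 428 = 214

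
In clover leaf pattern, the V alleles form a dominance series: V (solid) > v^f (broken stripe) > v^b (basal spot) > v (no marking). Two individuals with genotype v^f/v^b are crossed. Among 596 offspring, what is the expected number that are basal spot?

Cross: v^f/v^b × v^f/v^b
Allele dominance: V > v^f > v^b > v
Offspring genotypes: 1 v^f/v^f, 2 v^f/v^b, 1 v^b/v^b
Phenotype counts: 3 broken stripe, 1 basal spot
basal spot: 1 out of 4 → fraction 1/4
Expected count = 1/4 × 596 = 149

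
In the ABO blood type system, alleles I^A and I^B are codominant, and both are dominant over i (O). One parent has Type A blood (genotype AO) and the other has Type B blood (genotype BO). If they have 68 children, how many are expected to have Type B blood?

Cross: AO × BO
Possible offspring genotypes: 1 AB, 1 AO, 1 BO, 1 OO
Blood type counts: 1 Type AB, 1 Type A, 1 Type B, 1 Type O
Probability of Type B: 1/4
Expected count = 1/4 × 68 = 17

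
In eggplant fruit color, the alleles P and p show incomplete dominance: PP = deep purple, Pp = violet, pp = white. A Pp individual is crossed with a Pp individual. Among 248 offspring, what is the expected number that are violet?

Punnett square for Pp × Pp:
Offspring genotypes: 1 PP, 2 Pp, 1 pp
Phenotype counts: 1 deep purple, 2 violet, 1 white
violet: 2 out of 4 → fraction 1/2
Expected count = 1/2 × 248 = 124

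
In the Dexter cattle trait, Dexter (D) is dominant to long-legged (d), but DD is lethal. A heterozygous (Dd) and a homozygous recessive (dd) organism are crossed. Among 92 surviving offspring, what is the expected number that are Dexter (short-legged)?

Cross: Dd × dd
Punnett square offspring (before lethality): 2 Dd, 2 dd
No DD offspring are produced in this cross.
Dexter (short-legged): 2 out of 4 → fraction 1/2
Expected count = 1/2 × 92 = 46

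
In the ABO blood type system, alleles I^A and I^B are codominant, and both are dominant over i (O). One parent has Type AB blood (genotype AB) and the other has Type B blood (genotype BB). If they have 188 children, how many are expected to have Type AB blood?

Cross: AB × BB
Possible offspring genotypes: 2 AB, 2 BB
Blood type counts: 2 Type AB, 2 Type B
Probability of Type AB: 2/4 = 1/2
Expected count = 1/2 × 188 = 94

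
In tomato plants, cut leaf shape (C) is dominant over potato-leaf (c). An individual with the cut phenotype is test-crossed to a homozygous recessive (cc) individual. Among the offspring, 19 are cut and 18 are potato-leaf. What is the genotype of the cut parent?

Test cross: ? × cc
Offspring: 19 cut, 18 potato-leaf — approximately 1:1.
A 1:1 ratio in a test cross indicates the unknown parent is heterozygous (Cc).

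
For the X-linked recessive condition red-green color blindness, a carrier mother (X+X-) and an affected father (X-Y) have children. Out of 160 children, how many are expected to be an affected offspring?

Cross: X+X- × X-Y
Offspring: 1 X+X-, 1 X+Y, 1 X-X-, 1 X-Y
Probability of an affected offspring: 2/4 = 1/2
Expected count = 1/2 × 160 = 80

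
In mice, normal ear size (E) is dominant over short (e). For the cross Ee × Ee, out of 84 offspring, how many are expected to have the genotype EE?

Punnett square for Ee × Ee:
Offspring genotypes: 1 EE, 2 Ee, 1 ee
Total offspring: 4
Count with target: 1
Probability: 1/4
Expected count = 1/4 × 84 = 21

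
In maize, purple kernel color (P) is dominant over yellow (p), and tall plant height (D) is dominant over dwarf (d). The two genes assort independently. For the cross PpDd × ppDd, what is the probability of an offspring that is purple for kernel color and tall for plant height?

Dihybrid cross PpDd × ppDd — consider each gene separately:
kernel color: Pp × pp → 2 Pp, 2 pp → 2 P_ : 2 pp (out of 4)
plant height: Dd × Dd → 1 DD, 2 Dd, 1 dd → 3 D_ : 1 dd (out of 4)
Looking for: purple (P_) and tall (D_)
P(purple) = 2/4, P(tall) = 3/4
P(both) = 2/4 × 3/4 = 6/16 = 3/8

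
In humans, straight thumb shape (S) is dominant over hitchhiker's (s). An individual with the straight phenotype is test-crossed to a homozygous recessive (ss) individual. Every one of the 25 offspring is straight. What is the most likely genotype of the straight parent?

Test cross: ? × ss
All offspring are straight.
If the unknown parent were heterozygous (Ss), about half of 25 offspring would be hitchhiker's; none are. The unknown parent is most likely homozygous dominant (SS).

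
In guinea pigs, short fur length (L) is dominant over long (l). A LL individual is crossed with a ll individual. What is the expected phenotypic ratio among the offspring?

Punnett square for LL × ll:
Offspring genotypes: 4 Ll
short: 4, long: 0
Ratio: all short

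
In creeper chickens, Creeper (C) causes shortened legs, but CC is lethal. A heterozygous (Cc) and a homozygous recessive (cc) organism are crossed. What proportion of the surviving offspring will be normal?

Cross: Cc × cc
Punnett square offspring (before lethality): 2 Cc, 2 cc
No CC offspring are produced in this cross.
normal: 2 out of 4
Probability: 2/4 = 1/2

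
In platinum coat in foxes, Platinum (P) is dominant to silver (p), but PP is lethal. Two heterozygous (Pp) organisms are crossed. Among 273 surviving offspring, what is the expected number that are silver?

Cross: Pp × Pp
Punnett square offspring (before lethality): 1 PP, 2 Pp, 1 pp
The PP genotype is lethal (embryos die); surviving offspring: 2 Pp, 1 pp
silver: 1 out of 3 → fraction 1/3
Expected count = 1/3 × 273 = 91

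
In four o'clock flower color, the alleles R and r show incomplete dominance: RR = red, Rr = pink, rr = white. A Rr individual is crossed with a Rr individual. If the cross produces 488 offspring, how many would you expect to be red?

Punnett square for Rr × Rr:
Offspring genotypes: 1 RR, 2 Rr, 1 rr
Phenotype counts: 1 red, 2 pink, 1 white
red: 1 out of 4 → fraction 1/4
Expected count = 1/4 × 488 = 122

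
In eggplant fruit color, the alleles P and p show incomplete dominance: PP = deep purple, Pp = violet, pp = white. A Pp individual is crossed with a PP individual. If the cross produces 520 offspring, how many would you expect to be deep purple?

Punnett square for Pp × PP:
Offspring genotypes: 2 PP, 2 Pp
Phenotype counts: 2 deep purple, 2 violet
deep purple: 2 out of 4 → fraction 1/2
Expected count = 1/2 × 520 = 260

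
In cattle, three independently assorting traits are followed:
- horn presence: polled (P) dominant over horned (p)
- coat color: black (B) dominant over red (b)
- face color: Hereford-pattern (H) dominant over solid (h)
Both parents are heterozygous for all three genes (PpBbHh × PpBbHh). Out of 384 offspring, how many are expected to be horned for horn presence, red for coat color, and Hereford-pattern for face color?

Trihybrid cross: PpBbHh × PpBbHh
Each trait segregates independently with a 3:1 phenotypic ratio, so each gene contributes 3/4 (dominant) or 1/4 (recessive).
Target: horned (horn presence), red (coat color), Hereford-pattern (face color)
Probability = product of independent per-trait probabilities
= 1/4 × 1/4 × 3/4 = 3/64
Expected count = 3/64 × 384 = 18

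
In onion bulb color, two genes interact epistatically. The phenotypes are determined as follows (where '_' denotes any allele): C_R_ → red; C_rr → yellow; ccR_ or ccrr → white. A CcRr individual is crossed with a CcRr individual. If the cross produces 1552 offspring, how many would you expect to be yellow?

Cross: CcRr × CcRr — consider each gene separately:
C gene: Cc × Cc → 1 CC, 2 Cc, 1 cc → 3 C_ : 1 cc (out of 4)
R gene: Rr × Rr → 1 RR, 2 Rr, 1 rr → 3 R_ : 1 rr (out of 4)
Genotype classes (out of 4 × 4 = 16): C_R_ = 3×3 = 9; C_rr = 3×1 = 3; ccR_ = 1×3 = 3; ccrr = 1×1 = 1
Apply the phenotype rules: C_R_ (9) → red; C_rr (3) → yellow; ccR_ (3) + ccrr (1) → white
Phenotype counts (out of 16): 9 red, 3 yellow, 4 white
yellow: 3 out of 16 → fraction 3/16
Expected count = 3/16 × 1552 = 291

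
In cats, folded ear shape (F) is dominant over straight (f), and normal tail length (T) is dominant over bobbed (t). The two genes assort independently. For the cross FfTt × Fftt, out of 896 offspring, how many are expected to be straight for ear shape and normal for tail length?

Dihybrid cross FfTt × Fftt — consider each gene separately:
ear shape: Ff × Ff → 1 FF, 2 Ff, 1 ff → 3 F_ : 1 ff (out of 4)
tail length: Tt × tt → 2 Tt, 2 tt → 2 T_ : 2 tt (out of 4)
Looking for: straight (ff) and normal (T_)
P(straight) = 1/4, P(normal) = 2/4
P(both) = 1/4 × 2/4 = 2/16 = 1/8
Expected count = 1/8 × 896 = 112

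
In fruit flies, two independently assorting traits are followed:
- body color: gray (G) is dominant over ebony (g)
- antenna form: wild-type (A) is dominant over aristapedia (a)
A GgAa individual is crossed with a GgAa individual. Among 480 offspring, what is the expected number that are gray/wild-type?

Dihybrid cross GgAa × GgAa — consider each gene separately:
body color: Gg × Gg → 1 GG, 2 Gg, 1 gg → 3 G_ : 1 gg (out of 4)
antenna form: Aa × Aa → 1 AA, 2 Aa, 1 aa → 3 A_ : 1 aa (out of 4)
Combine (counts out of 4 × 4 = 16): gray/wild-type (G_A_) = 3×3 = 9; gray/aristapedia (G_aa) = 3×1 = 3; ebony/wild-type (ggA_) = 1×3 = 3; ebony/aristapedia (ggaa) = 1×1 = 1
Phenotype counts (out of 16): 9 gray/wild-type, 3 gray/aristapedia, 3 ebony/wild-type, 1 ebony/aristapedia
gray/wild-type: 9 out of 16 → fraction 9/16
Expected count = 9/16 × 480 = 270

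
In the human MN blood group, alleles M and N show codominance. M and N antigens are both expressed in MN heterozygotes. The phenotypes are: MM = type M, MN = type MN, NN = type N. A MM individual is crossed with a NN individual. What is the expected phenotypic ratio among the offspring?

Punnett square for MM × NN:
Offspring genotypes: 4 MN
Phenotype counts: 4 type MN
Ratio: all type MN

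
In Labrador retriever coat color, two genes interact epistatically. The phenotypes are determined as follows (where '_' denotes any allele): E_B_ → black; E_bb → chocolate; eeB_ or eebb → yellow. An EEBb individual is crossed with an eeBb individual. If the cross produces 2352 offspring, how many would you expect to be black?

Cross: EEBb × eeBb — consider each gene separately:
E gene: EE × ee → 4 Ee → 4 E_ (out of 4)
B gene: Bb × Bb → 1 BB, 2 Bb, 1 bb → 3 B_ : 1 bb (out of 4)
Genotype classes (out of 4 × 4 = 16): E_B_ = 4×3 = 12; E_bb = 4×1 = 4
Apply the phenotype rules: E_B_ (12) → black; E_bb (4) → chocolate
Phenotype counts (out of 16): 12 black, 4 chocolate
black: 12 out of 16 → fraction 3/4
Expected count = 3/4 × 2352 = 1764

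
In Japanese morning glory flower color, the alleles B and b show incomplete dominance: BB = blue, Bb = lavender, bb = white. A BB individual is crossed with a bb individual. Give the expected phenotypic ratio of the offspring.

Punnett square for BB × bb:
Offspring genotypes: 4 Bb
Phenotype counts: 4 lavender
Ratio: all lavender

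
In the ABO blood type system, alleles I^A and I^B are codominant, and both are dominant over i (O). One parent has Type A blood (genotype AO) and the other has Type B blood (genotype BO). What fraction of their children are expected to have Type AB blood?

Cross: AO × BO
Possible offspring genotypes: 1 AB, 1 AO, 1 BO, 1 OO
Blood type counts: 1 Type AB, 1 Type A, 1 Type B, 1 Type O
Probability of Type AB: 1/4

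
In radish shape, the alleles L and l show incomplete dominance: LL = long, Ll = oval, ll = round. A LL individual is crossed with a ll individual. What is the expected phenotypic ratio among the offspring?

Punnett square for LL × ll:
Offspring genotypes: 4 Ll
Phenotype counts: 4 oval
Ratio: all oval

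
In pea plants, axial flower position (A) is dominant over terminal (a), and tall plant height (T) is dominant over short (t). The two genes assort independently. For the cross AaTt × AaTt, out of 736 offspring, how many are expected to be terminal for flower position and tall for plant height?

Dihybrid cross AaTt × AaTt — consider each gene separately:
flower position: Aa × Aa → 1 AA, 2 Aa, 1 aa → 3 A_ : 1 aa (out of 4)
plant height: Tt × Tt → 1 TT, 2 Tt, 1 tt → 3 T_ : 1 tt (out of 4)
Looking for: terminal (aa) and tall (T_)
P(terminal) = 1/4, P(tall) = 3/4
P(both) = 1/4 × 3/4 = 3/16
Expected count = 3/16 × 736 = 138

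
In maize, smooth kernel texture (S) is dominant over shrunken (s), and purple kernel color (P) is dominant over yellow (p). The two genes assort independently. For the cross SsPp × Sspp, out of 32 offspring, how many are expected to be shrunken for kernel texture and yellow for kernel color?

Dihybrid cross SsPp × Sspp — consider each gene separately:
kernel texture: Ss × Ss → 1 SS, 2 Ss, 1 ss → 3 S_ : 1 ss (out of 4)
kernel color: Pp × pp → 2 Pp, 2 pp → 2 P_ : 2 pp (out of 4)
Looking for: shrunken (ss) and yellow (pp)
P(shrunken) = 1/4, P(yellow) = 2/4
P(both) = 1/4 × 2/4 = 2/16 = 1/8
Expected count = 1/8 × 32 = 4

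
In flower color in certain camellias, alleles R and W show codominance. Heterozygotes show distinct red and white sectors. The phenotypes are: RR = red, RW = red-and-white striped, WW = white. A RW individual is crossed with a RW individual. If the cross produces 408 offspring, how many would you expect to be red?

Punnett square for RW × RW:
Offspring genotypes: 1 RR, 2 RW, 1 WW
Phenotype counts: 1 red, 2 red-and-white striped, 1 white
red: 1 out of 4 → fraction 1/4
Expected count = 1/4 × 408 = 102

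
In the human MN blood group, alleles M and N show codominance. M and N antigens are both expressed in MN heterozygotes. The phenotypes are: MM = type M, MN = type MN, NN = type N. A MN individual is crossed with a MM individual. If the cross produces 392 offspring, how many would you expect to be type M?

Punnett square for MN × MM:
Offspring genotypes: 2 MM, 2 MN
Phenotype counts: 2 type M, 2 type MN
type M: 2 out of 4 → fraction 1/2
Expected count = 1/2 × 392 = 196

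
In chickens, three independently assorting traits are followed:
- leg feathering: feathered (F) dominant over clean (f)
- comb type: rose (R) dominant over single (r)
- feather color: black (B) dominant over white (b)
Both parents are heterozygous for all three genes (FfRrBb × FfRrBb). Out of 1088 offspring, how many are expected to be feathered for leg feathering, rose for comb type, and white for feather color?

Trihybrid cross: FfRrBb × FfRrBb
Each trait segregates independently with a 3:1 phenotypic ratio, so each gene contributes 3/4 (dominant) or 1/4 (recessive).
Target: feathered (leg feathering), rose (comb type), white (feather color)
Probability = product of independent per-trait probabilities
= 3/4 × 3/4 × 1/4 = 9/64
Expected count = 9/64 × 1088 = 153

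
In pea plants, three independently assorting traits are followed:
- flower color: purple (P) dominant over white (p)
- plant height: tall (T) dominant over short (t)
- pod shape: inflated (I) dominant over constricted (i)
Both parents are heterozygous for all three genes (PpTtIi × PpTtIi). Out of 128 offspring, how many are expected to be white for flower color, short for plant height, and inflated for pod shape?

Trihybrid cross: PpTtIi × PpTtIi
Each trait segregates independently with a 3:1 phenotypic ratio, so each gene contributes 3/4 (dominant) or 1/4 (recessive).
Target: white (flower color), short (plant height), inflated (pod shape)
Probability = product of independent per-trait probabilities
= 1/4 × 1/4 × 3/4 = 3/64
Expected count = 3/64 × 128 = 6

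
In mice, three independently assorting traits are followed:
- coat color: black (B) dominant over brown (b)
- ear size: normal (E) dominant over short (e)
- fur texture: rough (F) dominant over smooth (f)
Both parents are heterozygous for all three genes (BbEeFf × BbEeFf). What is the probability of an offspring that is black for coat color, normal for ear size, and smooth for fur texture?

Trihybrid cross: BbEeFf × BbEeFf
Each trait segregates independently with a 3:1 phenotypic ratio, so each gene contributes 3/4 (dominant) or 1/4 (recessive).
Target: black (coat color), normal (ear size), smooth (fur texture)
Probability = product of independent per-trait probabilities
= 3/4 × 3/4 × 1/4 = 9/64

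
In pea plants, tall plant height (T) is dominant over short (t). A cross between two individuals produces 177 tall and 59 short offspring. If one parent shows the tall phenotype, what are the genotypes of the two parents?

Observed offspring: 177 tall, 59 short
The observed ratio simplifies to 3:1. Short (tt) offspring appear, so each parent must contribute one t allele. The parent stated to show tall carries T, so it is Tt. The other parent is then either Tt or tt: Tt × tt would give a 1:1 split, whereas Tt × Tt gives 3:1 — matching the data. So both parents are heterozygous (Tt × Tt).
Parent genotypes: Tt × Tt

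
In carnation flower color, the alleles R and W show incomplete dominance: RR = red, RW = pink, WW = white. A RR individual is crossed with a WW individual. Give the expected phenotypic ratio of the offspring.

Punnett square for RR × WW:
Offspring genotypes: 4 RW
Phenotype counts: 4 pink
Ratio: all pink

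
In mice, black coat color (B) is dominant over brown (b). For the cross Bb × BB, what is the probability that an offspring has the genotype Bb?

Punnett square for Bb × BB:
Offspring genotypes: 2 BB, 2 Bb
Total offspring: 4
Count with target: 2
Probability: 2/4 = 1/2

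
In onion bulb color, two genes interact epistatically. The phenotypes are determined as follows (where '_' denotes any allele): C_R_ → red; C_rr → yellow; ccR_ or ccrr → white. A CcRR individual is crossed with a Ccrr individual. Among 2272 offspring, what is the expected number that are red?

Cross: CcRR × Ccrr — consider each gene separately:
C gene: Cc × Cc → 1 CC, 2 Cc, 1 cc → 3 C_ : 1 cc (out of 4)
R gene: RR × rr → 4 Rr → 4 R_ (out of 4)
Genotype classes (out of 4 × 4 = 16): C_R_ = 3×4 = 12; ccR_ = 1×4 = 4
Apply the phenotype rules: C_R_ (12) → red; ccR_ (4) → white
Phenotype counts (out of 16): 12 red, 4 white
red: 12 out of 16 → fraction 3/4
Expected count = 3/4 × 2272 = 1704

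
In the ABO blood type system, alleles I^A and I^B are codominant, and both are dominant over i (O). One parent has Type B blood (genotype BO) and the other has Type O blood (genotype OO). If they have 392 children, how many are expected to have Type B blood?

Cross: BO × OO
Possible offspring genotypes: 2 BO, 2 OO
Blood type counts: 2 Type B, 2 Type O
Probability of Type B: 2/4 = 1/2
Expected count = 1/2 × 392 = 196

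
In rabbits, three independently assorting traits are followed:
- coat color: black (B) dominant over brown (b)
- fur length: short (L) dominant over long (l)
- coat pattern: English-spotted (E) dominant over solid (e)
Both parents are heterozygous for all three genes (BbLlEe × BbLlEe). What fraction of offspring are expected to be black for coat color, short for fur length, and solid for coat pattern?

Trihybrid cross: BbLlEe × BbLlEe
Each trait segregates independently with a 3:1 phenotypic ratio, so each gene contributes 3/4 (dominant) or 1/4 (recessive).
Target: black (coat color), short (fur length), solid (coat pattern)
Probability = product of independent per-trait probabilities
= 3/4 × 3/4 × 1/4 = 9/64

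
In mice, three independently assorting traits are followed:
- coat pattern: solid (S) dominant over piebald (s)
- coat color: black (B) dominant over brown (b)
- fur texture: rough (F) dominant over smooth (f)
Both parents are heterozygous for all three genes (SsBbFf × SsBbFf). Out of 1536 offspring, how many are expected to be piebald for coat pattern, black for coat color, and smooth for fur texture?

Trihybrid cross: SsBbFf × SsBbFf
Each trait segregates independently with a 3:1 phenotypic ratio, so each gene contributes 3/4 (dominant) or 1/4 (recessive).
Target: piebald (coat pattern), black (coat color), smooth (fur texture)
Probability = product of independent per-trait probabilities
= 1/4 × 3/4 × 1/4 = 3/64
Expected count = 3/64 × 1536 = 72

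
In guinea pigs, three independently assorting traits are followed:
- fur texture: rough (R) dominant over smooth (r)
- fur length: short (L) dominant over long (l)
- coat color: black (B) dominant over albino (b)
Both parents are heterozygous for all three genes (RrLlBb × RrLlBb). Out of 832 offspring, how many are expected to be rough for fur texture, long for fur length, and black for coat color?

Trihybrid cross: RrLlBb × RrLlBb
Each trait segregates independently with a 3:1 phenotypic ratio, so each gene contributes 3/4 (dominant) or 1/4 (recessive).
Target: rough (fur texture), long (fur length), black (coat color)
Probability = product of independent per-trait probabilities
= 3/4 × 1/4 × 3/4 = 9/64
Expected count = 9/64 × 832 = 117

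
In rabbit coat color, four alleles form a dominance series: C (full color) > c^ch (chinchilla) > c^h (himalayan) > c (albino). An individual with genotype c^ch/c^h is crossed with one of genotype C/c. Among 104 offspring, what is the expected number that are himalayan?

Cross: c^ch/c^h × C/c
Allele dominance: C > c^ch > c^h > c
Offspring genotypes: 1 C/c^ch, 1 c^ch/c, 1 C/c^h, 1 c^h/c
Phenotype counts: 2 full color, 1 chinchilla, 1 himalayan
himalayan: 1 out of 4 → fraction 1/4
Expected count = 1/4 × 104 = 26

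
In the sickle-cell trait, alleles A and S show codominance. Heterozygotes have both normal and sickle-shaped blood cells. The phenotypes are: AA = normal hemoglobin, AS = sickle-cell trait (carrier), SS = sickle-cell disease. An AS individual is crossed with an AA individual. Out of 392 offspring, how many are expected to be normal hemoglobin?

Punnett square for AS × AA:
Offspring genotypes: 2 AA, 2 AS
Phenotype counts: 2 normal hemoglobin, 2 sickle-cell trait (carrier)
normal hemoglobin: 2 out of 4 → fraction 1/2
Expected count = 1/2 × 392 = 196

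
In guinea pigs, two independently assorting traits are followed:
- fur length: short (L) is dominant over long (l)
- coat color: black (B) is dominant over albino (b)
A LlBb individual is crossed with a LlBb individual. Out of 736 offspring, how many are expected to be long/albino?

Dihybrid cross LlBb × LlBb — consider each gene separately:
fur length: Ll × Ll → 1 LL, 2 Ll, 1 ll → 3 L_ : 1 ll (out of 4)
coat color: Bb × Bb → 1 BB, 2 Bb, 1 bb → 3 B_ : 1 bb (out of 4)
Combine (counts out of 4 × 4 = 16): short/black (L_B_) = 3×3 = 9; short/albino (L_bb) = 3×1 = 3; long/black (llB_) = 1×3 = 3; long/albino (llbb) = 1×1 = 1
Phenotype counts (out of 16): 9 short/black, 3 short/albino, 3 long/black, 1 long/albino
long/albino: 1 out of 16 → fraction 1/16
Expected count = 1/16 × 736 = 46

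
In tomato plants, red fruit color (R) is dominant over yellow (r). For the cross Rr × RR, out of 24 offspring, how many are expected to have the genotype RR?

Punnett square for Rr × RR:
Offspring genotypes: 2 RR, 2 Rr
Total offspring: 4
Count with target: 2
Probability: 2/4 = 1/2
Expected count = 1/2 × 24 = 12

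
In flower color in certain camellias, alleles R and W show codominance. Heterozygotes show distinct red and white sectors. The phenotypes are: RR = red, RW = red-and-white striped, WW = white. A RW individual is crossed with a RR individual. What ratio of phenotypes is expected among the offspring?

Punnett square for RW × RR:
Offspring genotypes: 2 RR, 2 RW
Phenotype counts: 2 red, 2 red-and-white striped
Ratio: 1 red : 1 red-and-white striped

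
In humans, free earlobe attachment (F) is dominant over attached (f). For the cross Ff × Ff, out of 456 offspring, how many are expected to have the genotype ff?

Punnett square for Ff × Ff:
Offspring genotypes: 1 FF, 2 Ff, 1 ff
Total offspring: 4
Count with target: 1
Probability: 1/4
Expected count = 1/4 × 456 = 114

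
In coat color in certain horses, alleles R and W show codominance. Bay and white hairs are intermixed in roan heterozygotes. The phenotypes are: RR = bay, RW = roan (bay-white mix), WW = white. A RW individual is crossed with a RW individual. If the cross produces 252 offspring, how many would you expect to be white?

Punnett square for RW × RW:
Offspring genotypes: 1 RR, 2 RW, 1 WW
Phenotype counts: 1 bay, 2 roan (bay-white mix), 1 white
white: 1 out of 4 → fraction 1/4
Expected count = 1/4 × 252 = 63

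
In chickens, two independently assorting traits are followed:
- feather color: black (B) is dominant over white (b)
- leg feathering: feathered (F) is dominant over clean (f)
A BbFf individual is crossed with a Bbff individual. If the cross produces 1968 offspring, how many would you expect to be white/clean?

Dihybrid cross BbFf × Bbff — consider each gene separately:
feather color: Bb × Bb → 1 BB, 2 Bb, 1 bb → 3 B_ : 1 bb (out of 4)
leg feathering: Ff × ff → 2 Ff, 2 ff → 2 F_ : 2 ff (out of 4)
Combine (counts out of 4 × 4 = 16): black/feathered (B_F_) = 3×2 = 6; black/clean (B_ff) = 3×2 = 6; white/feathered (bbF_) = 1×2 = 2; white/clean (bbff) = 1×2 = 2
Phenotype counts (out of 16): 6 black/feathered, 6 black/clean, 2 white/feathered, 2 white/clean
white/clean: 2 out of 16 → fraction 1/8
Expected count = 1/8 × 1968 = 246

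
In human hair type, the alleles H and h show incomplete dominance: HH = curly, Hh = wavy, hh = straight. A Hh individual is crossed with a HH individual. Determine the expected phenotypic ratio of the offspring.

Punnett square for Hh × HH:
Offspring genotypes: 2 HH, 2 Hh
Phenotype counts: 2 curly, 2 wavy
Ratio: 1 curly : 1 wavy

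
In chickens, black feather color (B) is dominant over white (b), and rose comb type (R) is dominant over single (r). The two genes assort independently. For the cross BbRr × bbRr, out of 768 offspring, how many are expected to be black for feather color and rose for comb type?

Dihybrid cross BbRr × bbRr — consider each gene separately:
feather color: Bb × bb → 2 Bb, 2 bb → 2 B_ : 2 bb (out of 4)
comb type: Rr × Rr → 1 RR, 2 Rr, 1 rr → 3 R_ : 1 rr (out of 4)
Looking for: black (B_) and rose (R_)
P(black) = 2/4, P(rose) = 3/4
P(both) = 2/4 × 3/4 = 6/16 = 3/8
Expected count = 3/8 × 768 = 288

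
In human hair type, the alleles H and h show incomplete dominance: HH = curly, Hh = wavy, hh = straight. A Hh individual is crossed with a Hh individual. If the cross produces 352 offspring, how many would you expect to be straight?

Punnett square for Hh × Hh:
Offspring genotypes: 1 HH, 2 Hh, 1 hh
Phenotype counts: 1 curly, 2 wavy, 1 straight
straight: 1 out of 4 → fraction 1/4
Expected count = 1/4 × 352 = 88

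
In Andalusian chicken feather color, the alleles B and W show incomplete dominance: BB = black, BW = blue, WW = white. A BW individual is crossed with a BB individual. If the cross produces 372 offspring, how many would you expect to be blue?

Punnett square for BW × BB:
Offspring genotypes: 2 BB, 2 BW
Phenotype counts: 2 black, 2 blue
blue: 2 out of 4 → fraction 1/2
Expected count = 1/2 × 372 = 186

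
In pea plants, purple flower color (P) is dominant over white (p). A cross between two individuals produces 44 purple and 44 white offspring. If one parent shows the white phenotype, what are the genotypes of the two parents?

Observed offspring: 44 purple, 44 white
The observed ratio simplifies to 1:1. One parent shows white, so its genotype must be pp. A 1:1 offspring split requires the other parent to be heterozygous (Pp).
Parent genotypes: pp × Pp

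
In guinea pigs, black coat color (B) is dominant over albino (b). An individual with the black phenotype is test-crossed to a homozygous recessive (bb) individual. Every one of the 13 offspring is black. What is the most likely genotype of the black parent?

Test cross: ? × bb
All offspring are black.
If the unknown parent were heterozygous (Bb), about half of 13 offspring would be albino; none are. The unknown parent is most likely homozygous dominant (BB).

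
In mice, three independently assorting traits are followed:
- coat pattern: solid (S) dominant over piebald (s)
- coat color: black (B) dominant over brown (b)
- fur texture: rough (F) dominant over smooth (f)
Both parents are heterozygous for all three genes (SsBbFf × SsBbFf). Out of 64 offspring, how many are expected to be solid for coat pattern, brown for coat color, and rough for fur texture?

Trihybrid cross: SsBbFf × SsBbFf
Each trait segregates independently with a 3:1 phenotypic ratio, so each gene contributes 3/4 (dominant) or 1/4 (recessive).
Target: solid (coat pattern), brown (coat color), rough (fur texture)
Probability = product of independent per-trait probabilities
= 3/4 × 1/4 × 3/4 = 9/64
Expected count = 9/64 × 64 = 9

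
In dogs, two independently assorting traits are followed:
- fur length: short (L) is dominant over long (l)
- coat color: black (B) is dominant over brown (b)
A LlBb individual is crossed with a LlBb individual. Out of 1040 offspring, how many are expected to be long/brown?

Dihybrid cross LlBb × LlBb — consider each gene separately:
fur length: Ll × Ll → 1 LL, 2 Ll, 1 ll → 3 L_ : 1 ll (out of 4)
coat color: Bb × Bb → 1 BB, 2 Bb, 1 bb → 3 B_ : 1 bb (out of 4)
Combine (counts out of 4 × 4 = 16): short/black (L_B_) = 3×3 = 9; short/brown (L_bb) = 3×1 = 3; long/black (llB_) = 1×3 = 3; long/brown (llbb) = 1×1 = 1
Phenotype counts (out of 16): 9 short/black, 3 short/brown, 3 long/black, 1 long/brown
long/brown: 1 out of 16 → fraction 1/16
Expected count = 1/16 × 1040 = 65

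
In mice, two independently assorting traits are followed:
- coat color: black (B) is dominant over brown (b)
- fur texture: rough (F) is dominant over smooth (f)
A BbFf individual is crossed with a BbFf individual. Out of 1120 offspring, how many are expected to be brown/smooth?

Dihybrid cross BbFf × BbFf — consider each gene separately:
coat color: Bb × Bb → 1 BB, 2 Bb, 1 bb → 3 B_ : 1 bb (out of 4)
fur texture: Ff × Ff → 1 FF, 2 Ff, 1 ff → 3 F_ : 1 ff (out of 4)
Combine (counts out of 4 × 4 = 16): black/rough (B_F_) = 3×3 = 9; black/smooth (B_ff) = 3×1 = 3; brown/rough (bbF_) = 1×3 = 3; brown/smooth (bbff) = 1×1 = 1
Phenotype counts (out of 16): 9 black/rough, 3 black/smooth, 3 brown/rough, 1 brown/smooth
brown/smooth: 1 out of 16 → fraction 1/16
Expected count = 1/16 × 1120 = 70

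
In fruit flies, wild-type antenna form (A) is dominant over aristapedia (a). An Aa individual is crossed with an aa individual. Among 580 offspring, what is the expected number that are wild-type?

Punnett square for Aa × aa:
Offspring genotypes: 2 Aa, 2 aa
wild-type: 2, aristapedia: 2
wild-type: 2 out of 4 → fraction 1/2
Expected count = 1/2 × 580 = 290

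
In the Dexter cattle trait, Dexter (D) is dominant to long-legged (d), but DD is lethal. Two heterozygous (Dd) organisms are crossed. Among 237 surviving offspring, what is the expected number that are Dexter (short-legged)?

Cross: Dd × Dd
Punnett square offspring (before lethality): 1 DD, 2 Dd, 1 dd
The DD genotype is lethal (embryos die); surviving offspring: 2 Dd, 1 dd
Dexter (short-legged): 2 out of 3 → fraction 2/3
Expected count = 2/3 × 237 = 158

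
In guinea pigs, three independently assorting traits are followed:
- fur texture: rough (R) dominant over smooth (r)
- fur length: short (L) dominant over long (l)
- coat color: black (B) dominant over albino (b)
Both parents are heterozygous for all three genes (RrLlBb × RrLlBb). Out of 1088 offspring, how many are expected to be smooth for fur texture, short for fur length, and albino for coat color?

Trihybrid cross: RrLlBb × RrLlBb
Each trait segregates independently with a 3:1 phenotypic ratio, so each gene contributes 3/4 (dominant) or 1/4 (recessive).
Target: smooth (fur texture), short (fur length), albino (coat color)
Probability = product of independent per-trait probabilities
= 1/4 × 3/4 × 1/4 = 3/64
Expected count = 3/64 × 1088 = 51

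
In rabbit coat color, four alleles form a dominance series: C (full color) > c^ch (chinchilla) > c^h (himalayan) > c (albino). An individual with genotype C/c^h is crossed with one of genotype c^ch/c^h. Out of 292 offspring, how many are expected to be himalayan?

Cross: C/c^h × c^ch/c^h
Allele dominance: C > c^ch > c^h > c
Offspring genotypes: 1 C/c^ch, 1 C/c^h, 1 c^ch/c^h, 1 c^h/c^h
Phenotype counts: 2 full color, 1 chinchilla, 1 himalayan
himalayan: 1 out of 4 → fraction 1/4
Expected count = 1/4 × 292 = 73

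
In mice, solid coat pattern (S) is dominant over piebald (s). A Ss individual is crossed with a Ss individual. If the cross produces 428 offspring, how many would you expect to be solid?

Punnett square for Ss × Ss:
Offspring genotypes: 1 SS, 2 Ss, 1 ss
solid: 3, piebald: 1
solid: 3 out of 4 → fraction 3/4
Expected count = 3/4 × 428 = 321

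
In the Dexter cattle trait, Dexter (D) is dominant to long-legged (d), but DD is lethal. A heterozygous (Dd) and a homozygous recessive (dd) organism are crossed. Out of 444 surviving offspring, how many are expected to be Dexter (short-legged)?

Cross: Dd × dd
Punnett square offspring (before lethality): 2 Dd, 2 dd
No DD offspring are produced in this cross.
Dexter (short-legged): 2 out of 4 → fraction 1/2
Expected count = 1/2 × 444 = 222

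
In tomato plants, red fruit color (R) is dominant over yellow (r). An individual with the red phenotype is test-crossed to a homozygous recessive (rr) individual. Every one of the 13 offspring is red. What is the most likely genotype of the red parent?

Test cross: ? × rr
All offspring are red.
If the unknown parent were heterozygous (Rr), about half of 13 offspring would be yellow; none are. The unknown parent is most likely homozygous dominant (RR).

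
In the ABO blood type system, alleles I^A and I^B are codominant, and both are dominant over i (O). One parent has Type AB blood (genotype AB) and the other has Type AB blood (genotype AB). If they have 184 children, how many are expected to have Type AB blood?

Cross: AB × AB
Possible offspring genotypes: 1 AA, 2 AB, 1 BB
Blood type counts: 1 Type A, 2 Type AB, 1 Type B
Probability of Type AB: 2/4 = 1/2
Expected count = 1/2 × 184 = 92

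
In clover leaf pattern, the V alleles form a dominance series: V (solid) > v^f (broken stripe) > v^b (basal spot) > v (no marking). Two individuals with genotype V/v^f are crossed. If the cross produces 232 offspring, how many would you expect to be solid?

Cross: V/v^f × V/v^f
Allele dominance: V > v^f > v^b > v
Offspring genotypes: 1 V/V, 2 V/v^f, 1 v^f/v^f
Phenotype counts: 3 solid, 1 broken stripe
solid: 3 out of 4 → fraction 3/4
Expected count = 3/4 × 232 = 174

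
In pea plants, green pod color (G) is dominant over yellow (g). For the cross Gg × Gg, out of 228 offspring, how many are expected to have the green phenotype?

Punnett square for Gg × Gg:
Offspring genotypes: 1 GG, 2 Gg, 1 gg
Total offspring: 4
Count with target: 3
Probability: 3/4
Expected count = 3/4 × 228 = 171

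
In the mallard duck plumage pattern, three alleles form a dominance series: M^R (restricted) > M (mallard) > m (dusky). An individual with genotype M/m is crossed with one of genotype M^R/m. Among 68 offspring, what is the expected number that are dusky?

Cross: M/m × M^R/m
Allele dominance: M^R > M > m
Offspring genotypes: 1 M^R/M, 1 M/m, 1 M^R/m, 1 m/m
Phenotype counts: 2 restricted, 1 mallard, 1 dusky
dusky: 1 out of 4 → fraction 1/4
Expected count = 1/4 × 68 = 17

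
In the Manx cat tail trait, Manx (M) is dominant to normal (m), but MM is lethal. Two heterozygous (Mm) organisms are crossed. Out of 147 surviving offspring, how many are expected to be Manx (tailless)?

Cross: Mm × Mm
Punnett square offspring (before lethality): 1 MM, 2 Mm, 1 mm
The MM genotype is lethal (embryos die); surviving offspring: 2 Mm, 1 mm
Manx (tailless): 2 out of 3 → fraction 2/3
Expected count = 2/3 × 147 = 98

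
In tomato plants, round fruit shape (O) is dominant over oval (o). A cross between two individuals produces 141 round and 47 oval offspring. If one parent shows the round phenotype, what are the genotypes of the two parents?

Observed offspring: 141 round, 47 oval
The observed ratio simplifies to 3:1. Oval (oo) offspring appear, so each parent must contribute one o allele. The parent stated to show round carries O, so it is Oo. The other parent is then either Oo or oo: Oo × oo would give a 1:1 split, whereas Oo × Oo gives 3:1 — matching the data. So both parents are heterozygous (Oo × Oo).
Parent genotypes: Oo × Oo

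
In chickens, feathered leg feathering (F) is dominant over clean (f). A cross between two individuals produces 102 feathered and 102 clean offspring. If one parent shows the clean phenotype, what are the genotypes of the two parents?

Observed offspring: 102 feathered, 102 clean
The observed ratio simplifies to 1:1. One parent shows clean, so its genotype must be ff. A 1:1 offspring split requires the other parent to be heterozygous (Ff).
Parent genotypes: ff × Ff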